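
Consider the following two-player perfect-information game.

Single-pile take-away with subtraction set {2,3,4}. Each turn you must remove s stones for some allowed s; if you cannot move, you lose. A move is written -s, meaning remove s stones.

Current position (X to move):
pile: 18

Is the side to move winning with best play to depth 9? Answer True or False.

X winning at [18]: False

ply 1, X at 18 | -2=-1→16*; -3=-1→15; -4=-1→14
ply 2, O at 16 | -2=-1→14; -3=+1→13*; -4=+1→12
ply 3, X at 13 | -2=-1→11*; -3=-1→10; -4=-1→9
ply 4, O at 11 | -2=-1→9; -3=-1→8; -4=+1→7*
ply 5, X at 7 | -2=-1→5*; -3=-1→4; -4=-1→3
ply 6, O at 5 | -2=-1→3; -3=-1→2; -4=+1→1*
ply 7: 1 is terminal -1 (X); from 18 depth 9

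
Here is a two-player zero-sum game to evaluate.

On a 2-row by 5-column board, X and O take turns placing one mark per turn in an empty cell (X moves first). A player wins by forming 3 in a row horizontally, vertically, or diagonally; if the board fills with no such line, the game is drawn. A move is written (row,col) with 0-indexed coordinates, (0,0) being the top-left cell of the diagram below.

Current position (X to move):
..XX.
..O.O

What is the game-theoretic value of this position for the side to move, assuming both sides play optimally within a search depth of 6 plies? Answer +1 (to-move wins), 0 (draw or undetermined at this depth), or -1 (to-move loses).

[..XX./..O.O] X move#1: (0,0):-1/X.XX./..O.O, (0,1):+1/.XXX./..O.O*, (0,4):+1/..XXX/..O.O, (1,0):-1/..XX./X.O.O, (1,1):-1/..XX./.XO.O, (1,3):+1/..XX./..OXO
[.XXX./..O.O] end (terminal -1, O#2); searched ..XX./..O.O to 6

value(..XX./..O.O, X) = +1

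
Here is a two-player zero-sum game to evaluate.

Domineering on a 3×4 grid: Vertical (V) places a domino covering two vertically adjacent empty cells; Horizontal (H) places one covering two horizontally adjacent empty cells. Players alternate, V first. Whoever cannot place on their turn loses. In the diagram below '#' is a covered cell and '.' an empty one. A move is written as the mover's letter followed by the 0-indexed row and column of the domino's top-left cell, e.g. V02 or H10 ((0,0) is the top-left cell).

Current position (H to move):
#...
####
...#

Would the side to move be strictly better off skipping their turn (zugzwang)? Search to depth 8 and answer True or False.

zugzwang(#.../####/...#, H) = False

[#.../####/...#] H move#1: H01:+1/###./####/...#*, H02:+1/#.##/####/...#, H20:+1/#.../####/##.#, H21:+1/#.../####/.###
[###./####/...#] end (terminal -1, V#2); searched #.../####/...# to 8
if H skipped the turn, V would face:
~ [#.../####/...#] end (terminal -1, V#1); searched #.../####/...# to 8
compare (H): move=+1 vs pass=+1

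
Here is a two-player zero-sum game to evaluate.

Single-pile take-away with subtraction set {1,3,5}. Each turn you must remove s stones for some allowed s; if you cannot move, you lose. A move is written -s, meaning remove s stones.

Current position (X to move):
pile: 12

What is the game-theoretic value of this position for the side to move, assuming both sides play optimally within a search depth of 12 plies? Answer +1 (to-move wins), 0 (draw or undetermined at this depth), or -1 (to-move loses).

ply 1, X at 12 | -1=-1→11*; -3=-1→9; -5=-1→7
ply 2, O at 11 | -1=+1→10*; -3=+1→8; -5=+1→6
ply 3, X at 10 | -1=-1→9*; -3=-1→7; -5=-1→5
ply 4, O at 9 | -1=+1→8*; -3=+1→6; -5=+1→4
ply 5, X at 8 | -1=-1→7*; -3=-1→5; -5=-1→3
ply 6, O at 7 | -1=+1→6*; -3=+1→4; -5=+1→2
ply 7, X at 6 | -1=-1→5*; -3=-1→3; -5=-1→1
ply 8, O at 5 | -1=+1→4*; -3=+1→2; -5=+1→0
ply 9, X at 4 | -1=-1→3*; -3=-1→1
ply 10, O at 3 | -1=+1→2*; -3=+1→0
ply 11, X at 2 | -1=-1→1*
ply 12, O at 1 | -1=+1→0*
ply 13: 0 is terminal -1 (X); from 12 depth 12

value(12, X) = -1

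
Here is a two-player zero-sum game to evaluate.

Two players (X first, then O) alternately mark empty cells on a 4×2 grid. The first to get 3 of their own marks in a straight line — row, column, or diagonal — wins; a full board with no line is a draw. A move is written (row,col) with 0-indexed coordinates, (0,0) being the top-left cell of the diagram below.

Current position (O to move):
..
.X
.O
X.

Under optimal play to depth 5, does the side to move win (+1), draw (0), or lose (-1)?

ply 1, O at ../.X/.O/X. | (0,0)=+0→O./.X/.O/X.*; (0,1)=+0→.O/.X/.O/X.; (1,0)=+0→../OX/.O/X.; (2,0)=+0→../.X/OO/X.; (3,1)=+0→../.X/.O/XO
ply 2, X at O./.X/.O/X. | (0,1)=+0→OX/.X/.O/X.*; (1,0)=+0→O./XX/.O/X.; (2,0)=+0→O./.X/XO/X.; (3,1)=+0→O./.X/.O/XX
ply 3, O at OX/.X/.O/X. | (1,0)=+0→OX/OX/.O/X.*; (2,0)=+0→OX/.X/OO/X.; (3,1)=+0→OX/.X/.O/XO
ply 4, X at OX/OX/.O/X. | (2,0)=+0→OX/OX/XO/X.*; (3,1)=-1→OX/OX/.O/XX
ply 5, O at OX/OX/XO/X. | (3,1)=+0→OX/OX/XO/XO*
ply 6: OX/OX/XO/XO is terminal +0 (X); from ../.X/.O/X. depth 5

value(../.X/.O/X., O) = 0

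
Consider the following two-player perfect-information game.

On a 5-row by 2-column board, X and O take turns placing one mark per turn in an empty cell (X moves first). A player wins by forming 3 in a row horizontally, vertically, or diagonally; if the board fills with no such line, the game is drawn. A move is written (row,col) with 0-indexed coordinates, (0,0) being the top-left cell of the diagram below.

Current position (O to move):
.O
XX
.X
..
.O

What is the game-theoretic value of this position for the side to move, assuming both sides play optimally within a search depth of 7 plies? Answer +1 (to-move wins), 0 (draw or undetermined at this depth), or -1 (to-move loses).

p1 O@[.O/XX/.X/../.O]: (0,0)[OO/XX/.X/../.O]-1* (2,0)[.O/XX/OX/../.O]-1 (3,0)[.O/XX/.X/O./.O]-1 (3,1)[.O/XX/.X/.O/.O]-1 (4,0)[.O/XX/.X/../OO]-1
p2 X@[OO/XX/.X/../.O]: (2,0)[OO/XX/XX/../.O]+1* (3,0)[OO/XX/.X/X./.O]+1 (3,1)[OO/XX/.X/.X/.O]+1 (4,0)[OO/XX/.X/../XO]+0
p3 O@[OO/XX/XX/../.O]: (3,0)[OO/XX/XX/O./.O]-1* (3,1)[OO/XX/XX/.O/.O]-1 (4,0)[OO/XX/XX/../OO]-1
p4 X@[OO/XX/XX/O./.O]: (3,1)[OO/XX/XX/OX/.O]+1* (4,0)[OO/XX/XX/O./XO]+0
p5 O@[OO/XX/XX/OX/.O] terminal -1; root [.O/XX/.X/../.O] d7

value(.O/XX/.X/../.O, O) = -1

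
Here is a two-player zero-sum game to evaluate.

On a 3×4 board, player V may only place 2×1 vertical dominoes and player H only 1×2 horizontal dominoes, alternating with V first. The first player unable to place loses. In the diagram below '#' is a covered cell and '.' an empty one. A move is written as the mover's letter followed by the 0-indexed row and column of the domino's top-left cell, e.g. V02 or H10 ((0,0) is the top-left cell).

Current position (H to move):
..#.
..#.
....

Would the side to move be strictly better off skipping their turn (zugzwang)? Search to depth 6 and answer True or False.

zugzwang(..#./..#./...., H) = False

p1 H@[..#./..#./....]: H00[###./..#./....]-1 H10[..#./###./....]+1* H20[..#./..#./##..]-1 H21[..#./..#./.##.]-1 H22[..#./..#./..##]-1
p2 V@[..#./###./....]: V03[..##/####/....]-1* V13[..#./####/...#]-1
p3 H@[..##/####/....]: H00[####/####/....]+1* H20[..##/####/##..]+1 H21[..##/####/.##.]+1 H22[..##/####/..##]+1
p4 V@[####/####/....] terminal -1; root [..#./..#./....] d6
pass branch (V moves first from the same position):
  | p1 V@[..#./..#./....]: V00[#.#./#.#./....]+1* V01[.##./.##./....]+1 V03[..##/..##/....]-1 V10[..#./#.#./#...]+1 V11[..#./.##./.#..]+1 V13[..#./..##/...#]-1
  | p2 H@[#.#./#.#./....]: H20[#.#./#.#./##..]-1* H21[#.#./#.#./.##.]-1 H22[#.#./#.#./..##]-1
  | p3 V@[#.#./#.#./##..]: V01[###./###./##..]+1* V03[#.##/#.##/##..]+1 V13[#.#./#.##/##.#]+1
  | p4 H@[###./###./##..]: H22[###./###./####]-1*
  | p5 V@[###./###./####]: V03[####/####/####]+1*
  | p6 H@[####/####/####] terminal -1; root [..#./..#./....] d6
H moving scores +1; H passing scores -1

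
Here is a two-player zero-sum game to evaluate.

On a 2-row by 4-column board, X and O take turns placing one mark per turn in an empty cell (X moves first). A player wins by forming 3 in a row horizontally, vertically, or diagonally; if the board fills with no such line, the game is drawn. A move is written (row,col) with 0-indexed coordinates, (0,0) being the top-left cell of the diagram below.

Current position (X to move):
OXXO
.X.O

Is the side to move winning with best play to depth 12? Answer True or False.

X winning at [OXXO/.X.O]: False

p1 X@[OXXO/.X.O]: (1,0)[OXXO/XX.O]+0* (1,2)[OXXO/.XXO]+0
p2 O@[OXXO/XX.O]: (1,2)[OXXO/XXOO]+0*
p3 X@[OXXO/XXOO] terminal +0; root [OXXO/.X.O] d12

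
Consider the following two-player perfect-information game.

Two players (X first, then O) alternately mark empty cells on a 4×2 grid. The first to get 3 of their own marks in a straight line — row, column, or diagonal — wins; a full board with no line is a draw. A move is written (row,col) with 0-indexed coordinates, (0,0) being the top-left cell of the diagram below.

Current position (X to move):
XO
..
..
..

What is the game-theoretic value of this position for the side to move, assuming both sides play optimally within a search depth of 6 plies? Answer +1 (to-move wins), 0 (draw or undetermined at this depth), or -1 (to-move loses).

ply 1, X at XO/../../.. | (1,0)=+0→XO/X./../..*; (1,1)=+0→XO/.X/../..; (2,0)=+0→XO/../X./..; (2,1)=+0→XO/../.X/..; (3,0)=+0→XO/../../X.; (3,1)=+0→XO/../../.X
ply 2, O at XO/X./../.. | (1,1)=-1→XO/XO/../..; (2,0)=+0→XO/X./O./..*; (2,1)=-1→XO/X./.O/..; (3,0)=-1→XO/X./../O.; (3,1)=-1→XO/X./../.O
ply 3, X at XO/X./O./.. | (1,1)=+0→XO/XX/O./..*; (2,1)=+0→XO/X./OX/..; (3,0)=+0→XO/X./O./X.; (3,1)=+0→XO/X./O./.X
ply 4, O at XO/XX/O./.. | (2,1)=+0→XO/XX/OO/..*; (3,0)=+0→XO/XX/O./O.; (3,1)=+0→XO/XX/O./.O
ply 5, X at XO/XX/OO/.. | (3,0)=+0→XO/XX/OO/X.*; (3,1)=+0→XO/XX/OO/.X
ply 6, O at XO/XX/OO/X. | (3,1)=+0→XO/XX/OO/XO*
ply 7: XO/XX/OO/XO is terminal +0 (X); from XO/../../.. depth 6

value(XO/../../.., X) = 0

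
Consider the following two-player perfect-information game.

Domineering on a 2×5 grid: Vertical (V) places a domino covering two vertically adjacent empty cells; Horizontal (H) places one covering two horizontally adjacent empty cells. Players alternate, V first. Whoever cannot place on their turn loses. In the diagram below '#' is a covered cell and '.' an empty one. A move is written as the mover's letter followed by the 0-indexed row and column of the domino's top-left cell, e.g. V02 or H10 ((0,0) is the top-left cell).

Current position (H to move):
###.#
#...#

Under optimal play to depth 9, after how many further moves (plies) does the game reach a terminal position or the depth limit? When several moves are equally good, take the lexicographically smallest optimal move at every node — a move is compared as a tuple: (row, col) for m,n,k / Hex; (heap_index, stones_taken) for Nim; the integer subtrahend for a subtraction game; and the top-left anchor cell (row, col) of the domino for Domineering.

p1 H@[###.#/#...#]: H11[###.#/###.#]-1 H12[###.#/#.###]+1*
p2 V@[###.#/#.###] terminal -1; root [###.#/#...#] d9

PV length from [###.#/#...#]: 1 ply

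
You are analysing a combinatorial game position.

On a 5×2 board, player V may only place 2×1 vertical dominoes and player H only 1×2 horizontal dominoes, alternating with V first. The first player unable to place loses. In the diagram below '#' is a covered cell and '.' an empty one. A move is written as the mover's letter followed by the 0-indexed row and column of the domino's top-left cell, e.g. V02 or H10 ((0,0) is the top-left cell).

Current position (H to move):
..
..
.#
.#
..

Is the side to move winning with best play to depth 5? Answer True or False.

p1 H@[../../.#/.#/..]: H00[##/../.#/.#/..]+1* H10[../##/.#/.#/..]+1 H40[../../.#/.#/##]-1
p2 V@[##/../.#/.#/..]: V10[##/#./##/.#/..]-1* V20[##/../##/##/..]-1 V30[##/../.#/##/#.]-1
p3 H@[##/#./##/.#/..]: H40[##/#./##/.#/##]+1*
p4 V@[##/#./##/.#/##] terminal -1; root [../../.#/.#/..] d5

H winning at [../../.#/.#/..]: True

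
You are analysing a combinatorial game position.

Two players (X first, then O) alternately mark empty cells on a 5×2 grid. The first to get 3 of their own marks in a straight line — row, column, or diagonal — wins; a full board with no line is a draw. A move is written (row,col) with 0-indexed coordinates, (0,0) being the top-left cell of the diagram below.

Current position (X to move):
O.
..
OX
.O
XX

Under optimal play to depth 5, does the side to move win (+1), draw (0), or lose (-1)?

value(O./../OX/.O/XX, X) = 0

ply 1, X at O./../OX/.O/XX | (0,1)=-1→OX/../OX/.O/XX; (1,0)=+0→O./X./OX/.O/XX*; (1,1)=-1→O./.X/OX/.O/XX; (3,0)=-1→O./../OX/XO/XX
ply 2, O at O./X./OX/.O/XX | (0,1)=+0→OO/X./OX/.O/XX*; (1,1)=+0→O./XO/OX/.O/XX; (3,0)=+0→O./X./OX/OO/XX
ply 3, X at OO/X./OX/.O/XX | (1,1)=+0→OO/XX/OX/.O/XX*; (3,0)=+0→OO/X./OX/XO/XX
ply 4, O at OO/XX/OX/.O/XX | (3,0)=+0→OO/XX/OX/OO/XX*
ply 5: OO/XX/OX/OO/XX is terminal +0 (X); from O./../OX/.O/XX depth 5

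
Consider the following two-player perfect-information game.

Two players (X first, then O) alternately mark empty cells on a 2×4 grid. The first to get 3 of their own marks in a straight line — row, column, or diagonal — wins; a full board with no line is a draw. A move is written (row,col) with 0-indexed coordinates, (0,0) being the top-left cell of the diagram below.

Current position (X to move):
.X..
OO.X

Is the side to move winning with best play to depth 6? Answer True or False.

X winning at [.X../OO.X]: False

[.X../OO.X] X move#1: (0,0):-1/XX../OO.X, (0,2):-1/.XX./OO.X, (0,3):-1/.X.X/OO.X, (1,2):+0/.X../OOXX*
[.X../OOXX] O move#2: (0,0):+0/OX../OOXX*, (0,2):+0/.XO./OOXX, (0,3):+0/.X.O/OOXX
[OX../OOXX] X move#3: (0,2):+0/OXX./OOXX*, (0,3):+0/OX.X/OOXX
[OXX./OOXX] O move#4: (0,3):+0/OXXO/OOXX*
[OXXO/OOXX] end (terminal +0, X#5); searched .X../OO.X to 6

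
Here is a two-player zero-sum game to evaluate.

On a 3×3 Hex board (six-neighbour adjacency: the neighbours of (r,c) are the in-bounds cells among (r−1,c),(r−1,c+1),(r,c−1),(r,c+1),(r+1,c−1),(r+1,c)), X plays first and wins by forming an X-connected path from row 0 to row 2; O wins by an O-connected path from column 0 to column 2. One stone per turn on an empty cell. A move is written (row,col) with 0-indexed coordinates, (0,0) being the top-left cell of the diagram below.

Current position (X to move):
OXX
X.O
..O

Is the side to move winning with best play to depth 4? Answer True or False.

p1 X@[OXX/X.O/..O]: (1,1)[OXX/XXO/..O]+1* (2,0)[OXX/X.O/X.O]+1 (2,1)[OXX/X.O/.XO]+1
p2 O@[OXX/XXO/..O]: (2,0)[OXX/XXO/O.O]-1* (2,1)[OXX/XXO/.OO]-1
p3 X@[OXX/XXO/O.O]: (2,1)[OXX/XXO/OXO]+1*
p4 O@[OXX/XXO/OXO] terminal -1; root [OXX/X.O/..O] d4

X winning at [OXX/X.O/..O]: True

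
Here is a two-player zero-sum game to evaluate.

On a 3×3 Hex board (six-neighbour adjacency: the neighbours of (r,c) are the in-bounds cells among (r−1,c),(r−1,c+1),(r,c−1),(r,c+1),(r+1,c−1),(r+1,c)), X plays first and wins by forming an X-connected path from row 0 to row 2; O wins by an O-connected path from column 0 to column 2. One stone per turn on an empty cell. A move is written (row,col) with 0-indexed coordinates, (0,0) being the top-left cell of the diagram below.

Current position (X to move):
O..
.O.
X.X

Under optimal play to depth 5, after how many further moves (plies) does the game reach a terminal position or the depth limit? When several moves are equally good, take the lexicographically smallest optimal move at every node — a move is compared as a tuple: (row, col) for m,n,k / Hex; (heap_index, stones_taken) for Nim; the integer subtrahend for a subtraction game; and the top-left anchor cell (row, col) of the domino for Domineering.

PV length from [O../.O./X.X]: 4 plies

p1 X@[O../.O./X.X]: (0,1)[OX./.O./X.X]-1* (0,2)[O.X/.O./X.X]-1 (1,0)[O../XO./X.X]-1 (1,2)[O../.OX/X.X]-1 (2,1)[O../.O./XXX]-1
p2 O@[OX./.O./X.X]: (0,2)[OXO/.O./X.X]-1 (1,0)[OX./OO./X.X]+1* (1,2)[OX./.OO/X.X]-1 (2,1)[OX./.O./XOX]-1
p3 X@[OX./OO./X.X]: (0,2)[OXX/OO./X.X]-1* (1,2)[OX./OOX/X.X]-1 (2,1)[OX./OO./XXX]-1
p4 O@[OXX/OO./X.X]: (1,2)[OXX/OOO/X.X]+1* (2,1)[OXX/OO./XOX]-1
p5 X@[OXX/OOO/X.X] terminal -1; root [O../.O./X.X] d5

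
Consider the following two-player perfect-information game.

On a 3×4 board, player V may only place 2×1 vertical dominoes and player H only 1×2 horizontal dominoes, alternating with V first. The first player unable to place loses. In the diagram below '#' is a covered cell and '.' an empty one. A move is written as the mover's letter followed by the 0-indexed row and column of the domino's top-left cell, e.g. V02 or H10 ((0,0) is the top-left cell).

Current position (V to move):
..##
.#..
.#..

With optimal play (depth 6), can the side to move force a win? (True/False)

ply 1, V at ..##/.#../.#.. | V00=-1→#.##/##../.#..; V10=-1→..##/##../##..; V12=+1→..##/.##./.##.*; V13=+1→..##/.#.#/.#.#
ply 2, H at ..##/.##./.##. | H00=-1→####/.##./.##.*
ply 3, V at ####/.##./.##. | V10=+1→####/###./###.*; V13=+1→####/.###/.###
ply 4: ####/###./###. is terminal -1 (H); from ..##/.#../.#.. depth 6

V winning at [..##/.#../.#..]: True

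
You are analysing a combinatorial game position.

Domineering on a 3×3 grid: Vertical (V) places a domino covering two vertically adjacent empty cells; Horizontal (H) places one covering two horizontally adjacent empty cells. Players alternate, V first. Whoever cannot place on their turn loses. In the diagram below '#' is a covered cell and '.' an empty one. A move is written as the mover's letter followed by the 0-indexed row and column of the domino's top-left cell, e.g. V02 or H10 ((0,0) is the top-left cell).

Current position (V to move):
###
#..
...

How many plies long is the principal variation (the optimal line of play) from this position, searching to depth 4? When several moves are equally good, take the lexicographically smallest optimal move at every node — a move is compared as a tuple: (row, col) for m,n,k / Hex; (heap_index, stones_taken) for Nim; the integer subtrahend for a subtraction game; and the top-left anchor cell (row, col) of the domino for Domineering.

PV length from [###/#../...]: 1 ply

[###/#../...] V move#1: V11:+1/###/##./.#.*, V12:-1/###/#.#/..#
[###/##./.#.] end (terminal -1, H#2); searched ###/#../... to 4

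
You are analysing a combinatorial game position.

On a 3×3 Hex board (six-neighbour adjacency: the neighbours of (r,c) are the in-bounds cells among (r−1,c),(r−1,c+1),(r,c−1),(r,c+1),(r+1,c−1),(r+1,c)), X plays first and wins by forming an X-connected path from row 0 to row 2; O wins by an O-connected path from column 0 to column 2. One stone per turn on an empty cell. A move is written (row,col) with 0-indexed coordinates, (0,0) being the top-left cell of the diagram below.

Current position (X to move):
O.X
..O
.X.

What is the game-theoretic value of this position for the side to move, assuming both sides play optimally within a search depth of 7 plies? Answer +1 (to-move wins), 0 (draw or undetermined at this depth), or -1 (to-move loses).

p1 X@[O.X/..O/.X.]: (0,1)[OXX/..O/.X.]-1 (1,0)[O.X/X.O/.X.]-1 (1,1)[O.X/.XO/.X.]+1* (2,0)[O.X/..O/XX.]-1 (2,2)[O.X/..O/.XX]-1
p2 O@[O.X/.XO/.X.] terminal -1; root [O.X/..O/.X.] d7

value(O.X/..O/.X., X) = +1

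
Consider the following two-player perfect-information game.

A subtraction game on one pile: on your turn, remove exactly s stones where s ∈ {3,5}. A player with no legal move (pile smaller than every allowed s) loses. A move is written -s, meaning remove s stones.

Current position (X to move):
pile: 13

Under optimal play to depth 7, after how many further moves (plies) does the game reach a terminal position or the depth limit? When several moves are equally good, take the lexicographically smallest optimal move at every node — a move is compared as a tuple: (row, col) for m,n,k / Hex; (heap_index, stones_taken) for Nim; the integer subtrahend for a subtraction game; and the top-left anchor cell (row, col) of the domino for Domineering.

PV length from [13]: 3 plies

[13] X move#1: -3:+1/10*, -5:+1/8
[10] O move#2: -3:-1/7*, -5:-1/5
[7] X move#3: -3:-1/4, -5:+1/2*
[2] end (terminal -1, O#4); searched 13 to 7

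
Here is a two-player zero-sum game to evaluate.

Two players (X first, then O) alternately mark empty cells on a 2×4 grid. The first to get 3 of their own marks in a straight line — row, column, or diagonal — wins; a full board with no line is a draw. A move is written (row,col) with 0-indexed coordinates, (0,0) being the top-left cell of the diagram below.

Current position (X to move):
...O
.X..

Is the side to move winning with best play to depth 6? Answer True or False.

X winning at [...O/.X..]: True

[...O/.X..] X move#1: (0,0):+0/X..O/.X.., (0,1):+0/.X.O/.X.., (0,2):+0/..XO/.X.., (1,0):+0/...O/XX.., (1,2):+1/...O/.XX.*, (1,3):+0/...O/.X.X
[...O/.XX.] O move#2: (0,0):-1/O..O/.XX.*, (0,1):-1/.O.O/.XX., (0,2):-1/..OO/.XX., (1,0):-1/...O/OXX., (1,3):-1/...O/.XXO
[O..O/.XX.] X move#3: (0,1):+1/OX.O/.XX.*, (0,2):+1/O.XO/.XX., (1,0):+1/O..O/XXX., (1,3):+1/O..O/.XXX
[OX.O/.XX.] O move#4: (0,2):-1/OXOO/.XX.*, (1,0):-1/OX.O/OXX., (1,3):-1/OX.O/.XXO
[OXOO/.XX.] X move#5: (1,0):+1/OXOO/XXX.*, (1,3):+1/OXOO/.XXX
[OXOO/XXX.] end (terminal -1, O#6); searched ...O/.X.. to 6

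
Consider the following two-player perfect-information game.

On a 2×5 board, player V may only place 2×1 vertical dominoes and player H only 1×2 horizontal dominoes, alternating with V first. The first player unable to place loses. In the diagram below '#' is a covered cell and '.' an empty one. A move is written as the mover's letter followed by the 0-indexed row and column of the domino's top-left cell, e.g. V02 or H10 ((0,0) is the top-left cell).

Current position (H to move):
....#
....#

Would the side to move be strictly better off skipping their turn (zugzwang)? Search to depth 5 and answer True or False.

ply 1, H at ....#/....# | H00=-1→##..#/....#; H01=+1→.##.#/....#*; H02=-1→..###/....#; H10=-1→....#/##..#; H11=+1→....#/.##.#; H12=-1→....#/..###
ply 2, V at .##.#/....# | V00=-1→###.#/#...#*; V03=-1→.####/...##
ply 3, H at ###.#/#...# | H11=-1→###.#/###.#; H12=+1→###.#/#.###*
ply 4: ###.#/#.### is terminal -1 (V); from ....#/....# depth 5
suppose H passes — search the same position with V to move:
pass> ply 1, V at ....#/....# | V00=-1→#...#/#...#*; V01=-1→.#..#/.#..#; V02=-1→..#.#/..#.#; V03=-1→...##/...##
pass> ply 2, H at #...#/#...# | H01=+1→###.#/#...#*; H02=+1→#.###/#...#; H11=+1→#...#/###.#; H12=+1→#...#/#.###
pass> ply 3, V at ###.#/#...# | V03=-1→#####/#..##*
pass> ply 4, H at #####/#..## | H11=+1→#####/#####*
pass> ply 5: #####/##### is terminal -1 (V); from ....#/....# depth 5
for H: play +1, pass +1

zugzwang(....#/....#, H) = False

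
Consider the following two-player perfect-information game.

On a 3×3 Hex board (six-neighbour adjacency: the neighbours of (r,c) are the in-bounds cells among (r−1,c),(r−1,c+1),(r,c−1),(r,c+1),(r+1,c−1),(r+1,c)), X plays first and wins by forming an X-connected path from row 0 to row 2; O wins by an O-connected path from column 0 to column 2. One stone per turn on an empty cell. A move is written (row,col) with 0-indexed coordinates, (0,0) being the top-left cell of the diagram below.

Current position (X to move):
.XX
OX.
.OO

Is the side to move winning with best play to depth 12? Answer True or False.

ply 1, X at .XX/OX./.OO | (0,0)=-1→XXX/OX./.OO; (1,2)=-1→.XX/OXX/.OO; (2,0)=+1→.XX/OX./XOO*
ply 2: .XX/OX./XOO is terminal -1 (O); from .XX/OX./.OO depth 12

X winning at [.XX/OX./.OO]: True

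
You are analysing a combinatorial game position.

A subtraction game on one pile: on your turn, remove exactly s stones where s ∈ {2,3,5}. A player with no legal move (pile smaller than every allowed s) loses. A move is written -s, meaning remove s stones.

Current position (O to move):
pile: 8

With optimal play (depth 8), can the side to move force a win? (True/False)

O winning at [8]: False

ply 1, O at 8 | -2=-1→6*; -3=-1→5; -5=-1→3
ply 2, X at 6 | -2=-1→4; -3=-1→3; -5=+1→1*
ply 3: 1 is terminal -1 (O); from 8 depth 8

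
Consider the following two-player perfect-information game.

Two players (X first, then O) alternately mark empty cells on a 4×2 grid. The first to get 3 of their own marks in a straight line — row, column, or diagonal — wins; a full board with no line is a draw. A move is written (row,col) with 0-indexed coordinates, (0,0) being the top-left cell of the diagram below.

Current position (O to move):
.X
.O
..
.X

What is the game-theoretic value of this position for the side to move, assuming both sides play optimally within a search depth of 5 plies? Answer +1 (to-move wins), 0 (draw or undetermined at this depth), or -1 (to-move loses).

ply 1, O at .X/.O/../.X | (0,0)=+0→OX/.O/../.X*; (1,0)=+0→.X/OO/../.X; (2,0)=+0→.X/.O/O./.X; (2,1)=+0→.X/.O/.O/.X; (3,0)=+0→.X/.O/../OX
ply 2, X at OX/.O/../.X | (1,0)=+0→OX/XO/../.X*; (2,0)=+0→OX/.O/X./.X; (2,1)=+0→OX/.O/.X/.X; (3,0)=+0→OX/.O/../XX
ply 3, O at OX/XO/../.X | (2,0)=+0→OX/XO/O./.X*; (2,1)=+0→OX/XO/.O/.X; (3,0)=+0→OX/XO/../OX
ply 4, X at OX/XO/O./.X | (2,1)=+0→OX/XO/OX/.X*; (3,0)=+0→OX/XO/O./XX
ply 5, O at OX/XO/OX/.X | (3,0)=+0→OX/XO/OX/OX*
ply 6: OX/XO/OX/OX is terminal +0 (X); from .X/.O/../.X depth 5

value(.X/.O/../.X, O) = 0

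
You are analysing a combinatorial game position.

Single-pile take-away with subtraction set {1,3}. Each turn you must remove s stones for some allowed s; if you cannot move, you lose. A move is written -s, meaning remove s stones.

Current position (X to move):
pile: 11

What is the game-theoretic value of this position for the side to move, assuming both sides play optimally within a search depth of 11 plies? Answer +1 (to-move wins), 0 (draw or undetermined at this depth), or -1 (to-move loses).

value(11, X) = +1

p1 X@[11]: -1[10]+1* -3[8]+1
p2 O@[10]: -1[9]-1* -3[7]-1
p3 X@[9]: -1[8]+1* -3[6]+1
p4 O@[8]: -1[7]-1* -3[5]-1
p5 X@[7]: -1[6]+1* -3[4]+1
p6 O@[6]: -1[5]-1* -3[3]-1
p7 X@[5]: -1[4]+1* -3[2]+1
p8 O@[4]: -1[3]-1* -3[1]-1
p9 X@[3]: -1[2]+1* -3[0]+1
p10 O@[2]: -1[1]-1*
p11 X@[1]: -1[0]+1*
p12 O@[0] terminal -1; root [11] d11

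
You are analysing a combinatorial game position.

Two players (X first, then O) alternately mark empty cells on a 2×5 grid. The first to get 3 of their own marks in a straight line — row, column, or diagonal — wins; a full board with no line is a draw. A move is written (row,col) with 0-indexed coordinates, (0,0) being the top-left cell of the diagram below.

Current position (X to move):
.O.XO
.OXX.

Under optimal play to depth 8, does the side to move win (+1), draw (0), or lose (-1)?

value(.O.XO/.OXX., X) = +1

[.O.XO/.OXX.] X move#1: (0,0):+0/XO.XO/.OXX., (0,2):+0/.OXXO/.OXX., (1,0):+0/.O.XO/XOXX., (1,4):+1/.O.XO/.OXXX*
[.O.XO/.OXXX] end (terminal -1, O#2); searched .O.XO/.OXX. to 8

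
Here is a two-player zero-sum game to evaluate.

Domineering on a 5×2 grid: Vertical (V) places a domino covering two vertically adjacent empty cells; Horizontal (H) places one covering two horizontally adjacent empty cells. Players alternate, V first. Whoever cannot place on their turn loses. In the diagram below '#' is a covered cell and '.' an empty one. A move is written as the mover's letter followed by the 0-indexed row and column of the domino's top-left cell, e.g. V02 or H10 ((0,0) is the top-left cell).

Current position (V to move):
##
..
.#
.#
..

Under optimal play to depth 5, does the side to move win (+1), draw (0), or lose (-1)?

value(##/../.#/.#/.., V) = -1

p1 V@[##/../.#/.#/..]: V10[##/#./##/.#/..]-1* V20[##/../##/##/..]-1 V30[##/../.#/##/#.]-1
p2 H@[##/#./##/.#/..]: H40[##/#./##/.#/##]+1*
p3 V@[##/#./##/.#/##] terminal -1; root [##/../.#/.#/..] d5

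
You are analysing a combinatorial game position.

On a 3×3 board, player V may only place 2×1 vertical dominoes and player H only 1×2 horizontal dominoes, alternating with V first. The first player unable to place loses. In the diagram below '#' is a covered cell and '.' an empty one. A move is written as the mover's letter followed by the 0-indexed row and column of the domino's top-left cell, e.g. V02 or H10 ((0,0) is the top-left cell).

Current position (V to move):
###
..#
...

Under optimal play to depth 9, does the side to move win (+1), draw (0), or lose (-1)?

ply 1, V at ###/..#/... | V10=-1→###/#.#/#..; V11=+1→###/.##/.#.*
ply 2: ###/.##/.#. is terminal -1 (H); from ###/..#/... depth 9

value(###/..#/..., V) = +1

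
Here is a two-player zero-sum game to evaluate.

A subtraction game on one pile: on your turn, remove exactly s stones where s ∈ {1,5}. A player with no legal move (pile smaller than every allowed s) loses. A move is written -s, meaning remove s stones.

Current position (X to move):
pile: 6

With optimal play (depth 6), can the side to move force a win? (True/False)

X winning at [6]: False

p1 X@[6]: -1[5]-1* -5[1]-1
p2 O@[5]: -1[4]+1* -5[0]+1
p3 X@[4]: -1[3]-1*
p4 O@[3]: -1[2]+1*
p5 X@[2]: -1[1]-1*
p6 O@[1]: -1[0]+1*
p7 X@[0] terminal -1; root [6] d6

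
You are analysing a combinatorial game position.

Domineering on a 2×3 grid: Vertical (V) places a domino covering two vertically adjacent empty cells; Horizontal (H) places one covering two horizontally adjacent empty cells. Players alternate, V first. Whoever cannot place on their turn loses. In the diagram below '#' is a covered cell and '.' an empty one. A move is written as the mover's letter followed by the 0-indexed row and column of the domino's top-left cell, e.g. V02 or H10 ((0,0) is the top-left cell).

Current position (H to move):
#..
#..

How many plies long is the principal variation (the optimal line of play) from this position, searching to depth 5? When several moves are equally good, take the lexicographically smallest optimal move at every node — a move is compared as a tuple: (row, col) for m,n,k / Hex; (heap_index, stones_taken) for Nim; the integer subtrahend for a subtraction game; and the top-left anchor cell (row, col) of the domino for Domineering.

PV length from [#../#..]: 1 ply

p1 H@[#../#..]: H01[###/#..]+1* H11[#../###]+1
p2 V@[###/#..] terminal -1; root [#../#..] d5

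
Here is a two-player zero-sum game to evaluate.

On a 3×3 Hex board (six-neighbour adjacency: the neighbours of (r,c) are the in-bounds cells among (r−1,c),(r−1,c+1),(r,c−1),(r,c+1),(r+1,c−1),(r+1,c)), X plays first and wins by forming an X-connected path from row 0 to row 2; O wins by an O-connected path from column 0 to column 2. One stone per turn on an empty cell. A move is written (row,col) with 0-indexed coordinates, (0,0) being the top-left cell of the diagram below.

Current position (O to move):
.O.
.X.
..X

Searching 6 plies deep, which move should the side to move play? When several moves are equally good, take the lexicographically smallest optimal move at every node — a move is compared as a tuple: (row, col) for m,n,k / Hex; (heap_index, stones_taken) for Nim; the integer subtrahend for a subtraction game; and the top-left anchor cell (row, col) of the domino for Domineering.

O's best at [.O./.X./..X]: (0,2)

p1 O@[.O./.X./..X]: (0,0)[OO./.X./..X]-1 (0,2)[.OO/.X./..X]+1* (1,0)[.O./OX./..X]-1 (1,2)[.O./.XO/..X]-1 (2,0)[.O./.X./O.X]-1 (2,1)[.O./.X./.OX]-1
p2 X@[.OO/.X./..X]: (0,0)[XOO/.X./..X]-1* (1,0)[.OO/XX./..X]-1 (1,2)[.OO/.XX/..X]-1 (2,0)[.OO/.X./X.X]-1 (2,1)[.OO/.X./.XX]-1
p3 O@[XOO/.X./..X]: (1,0)[XOO/OX./..X]+1* (1,2)[XOO/.XO/..X]-1 (2,0)[XOO/.X./O.X]-1 (2,1)[XOO/.X./.OX]-1
p4 X@[XOO/OX./..X] terminal -1; root [.O./.X./..X] d6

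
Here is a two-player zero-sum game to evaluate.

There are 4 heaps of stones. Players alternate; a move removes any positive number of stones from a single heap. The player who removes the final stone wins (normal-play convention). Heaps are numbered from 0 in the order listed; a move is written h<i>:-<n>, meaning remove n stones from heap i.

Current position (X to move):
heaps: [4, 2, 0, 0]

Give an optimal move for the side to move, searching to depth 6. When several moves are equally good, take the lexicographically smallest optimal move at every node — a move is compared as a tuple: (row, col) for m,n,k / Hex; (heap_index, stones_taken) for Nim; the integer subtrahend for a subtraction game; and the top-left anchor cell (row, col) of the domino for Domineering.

X's best at [(4,2,0,0)]: h0:-2

ply 1, X at (4,2,0,0) | h0:-1=-1→(3,2,0,0); h0:-2=+1→(2,2,0,0)*; h0:-3=-1→(1,2,0,0); h0:-4=-1→(0,2,0,0); h1:-1=-1→(4,1,0,0); h1:-2=-1→(4,0,0,0)
ply 2, O at (2,2,0,0) | h0:-1=-1→(1,2,0,0)*; h0:-2=-1→(0,2,0,0); h1:-1=-1→(2,1,0,0); h1:-2=-1→(2,0,0,0)
ply 3, X at (1,2,0,0) | h0:-1=-1→(0,2,0,0); h1:-1=+1→(1,1,0,0)*; h1:-2=-1→(1,0,0,0)
ply 4, O at (1,1,0,0) | h0:-1=-1→(0,1,0,0)*; h1:-1=-1→(1,0,0,0)
ply 5, X at (0,1,0,0) | h1:-1=+1→(0,0,0,0)*
ply 6: (0,0,0,0) is terminal -1 (O); from (4,2,0,0) depth 6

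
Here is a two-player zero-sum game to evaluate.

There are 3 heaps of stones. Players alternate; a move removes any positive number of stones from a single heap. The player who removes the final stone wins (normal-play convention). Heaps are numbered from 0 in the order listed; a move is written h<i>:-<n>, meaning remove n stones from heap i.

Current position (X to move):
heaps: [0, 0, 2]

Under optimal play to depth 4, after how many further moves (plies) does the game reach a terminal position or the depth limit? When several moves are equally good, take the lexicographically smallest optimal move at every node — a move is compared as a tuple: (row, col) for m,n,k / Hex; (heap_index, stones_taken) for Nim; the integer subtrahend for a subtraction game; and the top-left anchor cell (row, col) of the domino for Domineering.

PV length from [(0,0,2)]: 1 ply

ply 1, X at (0,0,2) | h2:-1=-1→(0,0,1); h2:-2=+1→(0,0,0)*
ply 2: (0,0,0) is terminal -1 (O); from (0,0,2) depth 4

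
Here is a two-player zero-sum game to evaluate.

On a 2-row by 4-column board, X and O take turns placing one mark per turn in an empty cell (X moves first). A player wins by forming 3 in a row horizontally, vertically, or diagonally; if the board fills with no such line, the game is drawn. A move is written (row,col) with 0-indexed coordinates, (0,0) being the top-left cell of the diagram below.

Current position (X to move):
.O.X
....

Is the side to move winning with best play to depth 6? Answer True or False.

X winning at [.O.X/....]: False

ply 1, X at .O.X/.... | (0,0)=+0→XO.X/....*; (0,2)=+0→.OXX/....; (1,0)=+0→.O.X/X...; (1,1)=+0→.O.X/.X..; (1,2)=+0→.O.X/..X.; (1,3)=+0→.O.X/...X
ply 2, O at XO.X/.... | (0,2)=+0→XOOX/....*; (1,0)=+0→XO.X/O...; (1,1)=+0→XO.X/.O..; (1,2)=+0→XO.X/..O.; (1,3)=+0→XO.X/...O
ply 3, X at XOOX/.... | (1,0)=+0→XOOX/X...*; (1,1)=+0→XOOX/.X..; (1,2)=+0→XOOX/..X.; (1,3)=+0→XOOX/...X
ply 4, O at XOOX/X... | (1,1)=+0→XOOX/XO..*; (1,2)=+0→XOOX/X.O.; (1,3)=+0→XOOX/X..O
ply 5, X at XOOX/XO.. | (1,2)=+0→XOOX/XOX.*; (1,3)=+0→XOOX/XO.X
ply 6, O at XOOX/XOX. | (1,3)=+0→XOOX/XOXO*
ply 7: XOOX/XOXO is terminal +0 (X); from .O.X/.... depth 6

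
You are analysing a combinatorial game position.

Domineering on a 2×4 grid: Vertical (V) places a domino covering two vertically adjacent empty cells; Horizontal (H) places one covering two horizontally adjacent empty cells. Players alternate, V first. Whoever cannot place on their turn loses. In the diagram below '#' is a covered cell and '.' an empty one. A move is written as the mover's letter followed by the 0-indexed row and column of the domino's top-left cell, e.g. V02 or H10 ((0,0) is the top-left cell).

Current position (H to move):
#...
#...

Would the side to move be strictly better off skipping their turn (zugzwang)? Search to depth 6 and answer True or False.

[#.../#...] H move#1: H01:+1/###./#...*, H02:+1/#.##/#..., H11:+1/#.../###., H12:+1/#.../#.##
[###./#...] V move#2: V03:-1/####/#..#*
[####/#..#] H move#3: H11:+1/####/####*
[####/####] end (terminal -1, V#4); searched #.../#... to 6
suppose H passes — search the same position with V to move:
pass> [#.../#...] V move#1: V01:-1/##../##.., V02:+1/#.#./#.#.*, V03:-1/#..#/#..#
pass> [#.#./#.#.] end (terminal -1, H#2); searched #.../#... to 6
for H: play +1, pass -1

zugzwang(#.../#..., H) = False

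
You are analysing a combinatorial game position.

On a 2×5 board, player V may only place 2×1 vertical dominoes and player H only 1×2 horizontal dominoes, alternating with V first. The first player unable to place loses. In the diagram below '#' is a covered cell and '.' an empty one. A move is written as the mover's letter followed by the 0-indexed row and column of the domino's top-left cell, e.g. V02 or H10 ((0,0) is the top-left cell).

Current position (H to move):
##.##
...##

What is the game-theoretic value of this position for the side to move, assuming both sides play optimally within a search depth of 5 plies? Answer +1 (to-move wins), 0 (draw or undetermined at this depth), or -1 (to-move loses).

ply 1, H at ##.##/...## | H10=-1→##.##/##.##; H11=+1→##.##/.####*
ply 2: ##.##/.#### is terminal -1 (V); from ##.##/...## depth 5

value(##.##/...##, H) = +1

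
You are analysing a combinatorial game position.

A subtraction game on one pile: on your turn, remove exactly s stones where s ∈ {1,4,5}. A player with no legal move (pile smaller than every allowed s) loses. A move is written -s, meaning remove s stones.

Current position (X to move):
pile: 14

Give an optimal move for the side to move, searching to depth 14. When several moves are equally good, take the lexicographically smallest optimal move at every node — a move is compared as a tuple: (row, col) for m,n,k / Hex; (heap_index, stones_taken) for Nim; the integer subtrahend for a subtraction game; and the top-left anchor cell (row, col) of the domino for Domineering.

X's best at [14]: -4

ply 1, X at 14 | -1=-1→13; -4=+1→10*; -5=-1→9
ply 2, O at 10 | -1=-1→9*; -4=-1→6; -5=-1→5
ply 3, X at 9 | -1=+1→8*; -4=-1→5; -5=-1→4
ply 4, O at 8 | -1=-1→7*; -4=-1→4; -5=-1→3
ply 5, X at 7 | -1=-1→6; -4=-1→3; -5=+1→2*
ply 6, O at 2 | -1=-1→1*
ply 7, X at 1 | -1=+1→0*
ply 8: 0 is terminal -1 (O); from 14 depth 14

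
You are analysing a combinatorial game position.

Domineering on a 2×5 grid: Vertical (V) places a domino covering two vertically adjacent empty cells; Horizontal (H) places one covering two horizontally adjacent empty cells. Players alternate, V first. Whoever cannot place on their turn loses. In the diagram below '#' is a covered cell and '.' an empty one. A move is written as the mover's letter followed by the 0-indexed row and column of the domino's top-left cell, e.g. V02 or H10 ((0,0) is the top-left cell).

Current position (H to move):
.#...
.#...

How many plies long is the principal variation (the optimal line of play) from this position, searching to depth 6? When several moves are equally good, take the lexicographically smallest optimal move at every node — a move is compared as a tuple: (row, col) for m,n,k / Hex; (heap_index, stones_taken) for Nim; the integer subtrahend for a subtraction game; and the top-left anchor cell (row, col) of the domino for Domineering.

PV length from [.#.../.#...]: 4 plies

[.#.../.#...] H move#1: H02:-1/.###./.#...*, H03:-1/.#.##/.#..., H12:-1/.#.../.###., H13:-1/.#.../.#.##
[.###./.#...] V move#2: V00:-1/####./##..., V04:+1/.####/.#..#*
[.####/.#..#] H move#3: H12:-1/.####/.####*
[.####/.####] V move#4: V00:+1/#####/#####*
[#####/#####] end (terminal -1, H#5); searched .#.../.#... to 6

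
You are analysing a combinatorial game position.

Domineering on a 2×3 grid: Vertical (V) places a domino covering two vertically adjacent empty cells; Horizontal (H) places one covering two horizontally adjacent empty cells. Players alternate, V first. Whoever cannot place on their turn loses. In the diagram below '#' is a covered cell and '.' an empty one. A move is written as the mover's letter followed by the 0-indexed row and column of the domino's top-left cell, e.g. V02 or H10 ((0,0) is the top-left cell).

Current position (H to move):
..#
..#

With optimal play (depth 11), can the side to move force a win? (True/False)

H winning at [..#/..#]: True

ply 1, H at ..#/..# | H00=+1→###/..#*; H10=+1→..#/###
ply 2: ###/..# is terminal -1 (V); from ..#/..# depth 11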